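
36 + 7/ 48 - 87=-50.85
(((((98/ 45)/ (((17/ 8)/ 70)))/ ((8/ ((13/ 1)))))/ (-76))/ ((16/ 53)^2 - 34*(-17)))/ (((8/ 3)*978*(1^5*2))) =-12525331/ 24622415954496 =-0.00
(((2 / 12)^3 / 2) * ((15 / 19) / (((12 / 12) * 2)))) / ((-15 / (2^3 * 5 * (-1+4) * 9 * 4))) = -5 / 19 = -0.26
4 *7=28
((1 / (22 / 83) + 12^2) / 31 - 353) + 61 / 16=-1879159 / 5456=-344.42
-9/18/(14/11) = -11/28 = -0.39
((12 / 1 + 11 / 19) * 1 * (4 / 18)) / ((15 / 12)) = 2.24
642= 642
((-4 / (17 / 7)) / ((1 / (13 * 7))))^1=-2548 / 17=-149.88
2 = 2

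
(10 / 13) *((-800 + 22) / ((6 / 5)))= -19450 / 39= -498.72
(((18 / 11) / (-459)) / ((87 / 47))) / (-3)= 94 / 146421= 0.00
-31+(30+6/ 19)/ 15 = -28.98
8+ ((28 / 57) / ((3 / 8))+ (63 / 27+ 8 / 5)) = 11323 / 855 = 13.24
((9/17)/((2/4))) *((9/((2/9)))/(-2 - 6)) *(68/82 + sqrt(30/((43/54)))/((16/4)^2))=-729/164 - 6561 *sqrt(215)/46784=-6.50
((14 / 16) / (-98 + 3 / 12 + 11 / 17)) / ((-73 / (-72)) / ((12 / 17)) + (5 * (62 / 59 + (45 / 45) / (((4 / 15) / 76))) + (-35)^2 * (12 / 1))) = -1011024 / 1809946258859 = -0.00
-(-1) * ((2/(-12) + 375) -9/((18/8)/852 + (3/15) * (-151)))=386057449/1029126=375.13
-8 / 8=-1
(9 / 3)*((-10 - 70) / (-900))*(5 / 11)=4 / 33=0.12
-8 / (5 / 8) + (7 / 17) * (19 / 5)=-191 / 17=-11.24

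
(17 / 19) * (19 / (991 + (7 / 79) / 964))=1294652 / 75470603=0.02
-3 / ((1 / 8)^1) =-24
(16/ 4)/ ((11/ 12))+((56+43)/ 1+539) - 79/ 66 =3847/ 6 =641.17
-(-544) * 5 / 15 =544 / 3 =181.33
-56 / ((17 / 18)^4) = -5878656 / 83521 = -70.39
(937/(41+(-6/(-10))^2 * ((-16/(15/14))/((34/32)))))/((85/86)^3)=595984472/22071797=27.00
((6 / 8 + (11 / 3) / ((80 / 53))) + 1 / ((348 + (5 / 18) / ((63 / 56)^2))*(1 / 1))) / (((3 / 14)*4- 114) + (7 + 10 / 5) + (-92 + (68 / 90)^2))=-45800378505 / 2814947566064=-0.02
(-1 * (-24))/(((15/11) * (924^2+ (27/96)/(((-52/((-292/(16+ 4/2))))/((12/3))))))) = 18304/887927405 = 0.00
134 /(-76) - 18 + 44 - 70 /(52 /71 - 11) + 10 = 1137289 /27702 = 41.05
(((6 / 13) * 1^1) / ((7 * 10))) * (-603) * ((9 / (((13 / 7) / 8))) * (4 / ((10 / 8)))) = -2083968 / 4225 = -493.25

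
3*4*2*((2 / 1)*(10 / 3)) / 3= 160 / 3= 53.33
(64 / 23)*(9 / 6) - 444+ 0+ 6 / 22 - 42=-121833 / 253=-481.55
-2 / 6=-1 / 3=-0.33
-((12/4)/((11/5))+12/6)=-37/11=-3.36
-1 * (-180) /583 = 180 /583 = 0.31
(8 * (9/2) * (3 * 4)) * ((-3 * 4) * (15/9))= -8640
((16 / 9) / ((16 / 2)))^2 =4 / 81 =0.05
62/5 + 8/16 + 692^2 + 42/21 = 4788789/10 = 478878.90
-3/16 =-0.19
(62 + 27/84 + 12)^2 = 5523.67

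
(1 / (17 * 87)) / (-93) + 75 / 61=10315964 / 8390367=1.23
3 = 3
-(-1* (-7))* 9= -63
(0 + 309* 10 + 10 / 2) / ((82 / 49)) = 151655 / 82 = 1849.45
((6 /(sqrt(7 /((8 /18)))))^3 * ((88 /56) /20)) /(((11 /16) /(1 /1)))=256 * sqrt(7) /1715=0.39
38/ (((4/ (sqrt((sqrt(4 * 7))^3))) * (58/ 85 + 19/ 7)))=11305 * sqrt(2) * 7^(3/ 4)/ 2021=34.04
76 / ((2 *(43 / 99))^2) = 100.71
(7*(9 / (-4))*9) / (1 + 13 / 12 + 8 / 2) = -1701 / 73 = -23.30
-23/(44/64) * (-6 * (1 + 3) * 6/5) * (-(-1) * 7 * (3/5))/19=1112832/5225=212.98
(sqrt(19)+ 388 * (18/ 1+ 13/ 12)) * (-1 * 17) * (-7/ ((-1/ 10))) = -26433470/ 3- 1190 * sqrt(19) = -8816343.76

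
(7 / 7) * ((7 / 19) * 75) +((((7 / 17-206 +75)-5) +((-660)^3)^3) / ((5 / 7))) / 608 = -565551784328438476799717627 / 10336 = -54716697400197221052604.26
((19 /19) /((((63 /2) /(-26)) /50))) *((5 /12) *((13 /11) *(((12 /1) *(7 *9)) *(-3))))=507000 /11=46090.91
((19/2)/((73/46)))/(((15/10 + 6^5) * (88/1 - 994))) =-437/514388295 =-0.00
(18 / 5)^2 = 324 / 25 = 12.96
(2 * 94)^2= 35344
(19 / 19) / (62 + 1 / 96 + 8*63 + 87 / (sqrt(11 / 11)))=96 / 62689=0.00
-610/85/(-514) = 61/4369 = 0.01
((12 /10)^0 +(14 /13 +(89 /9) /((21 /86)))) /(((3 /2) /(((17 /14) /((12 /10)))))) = 8891425 /309582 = 28.72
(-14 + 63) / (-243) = -49 / 243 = -0.20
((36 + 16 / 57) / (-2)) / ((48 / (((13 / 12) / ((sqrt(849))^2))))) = -6721 / 13937184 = -0.00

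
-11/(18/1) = -11/18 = -0.61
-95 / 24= -3.96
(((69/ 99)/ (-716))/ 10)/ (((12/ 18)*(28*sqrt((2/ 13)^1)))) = -23*sqrt(26)/ 8821120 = -0.00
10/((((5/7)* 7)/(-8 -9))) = -34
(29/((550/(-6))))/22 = -87/6050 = -0.01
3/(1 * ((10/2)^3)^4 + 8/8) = 3/244140626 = 0.00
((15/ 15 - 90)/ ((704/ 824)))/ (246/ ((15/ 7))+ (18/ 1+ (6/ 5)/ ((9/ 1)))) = -137505/ 175472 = -0.78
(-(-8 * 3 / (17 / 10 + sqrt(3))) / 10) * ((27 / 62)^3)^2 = 0.00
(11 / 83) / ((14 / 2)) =11 / 581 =0.02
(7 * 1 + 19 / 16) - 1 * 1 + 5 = 195 / 16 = 12.19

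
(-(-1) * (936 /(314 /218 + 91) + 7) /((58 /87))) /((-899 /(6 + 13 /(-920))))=-712699419 /4166829040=-0.17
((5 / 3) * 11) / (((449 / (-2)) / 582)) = -21340 / 449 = -47.53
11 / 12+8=107 / 12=8.92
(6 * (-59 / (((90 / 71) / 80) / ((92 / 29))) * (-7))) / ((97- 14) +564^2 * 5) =43163456 / 138378981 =0.31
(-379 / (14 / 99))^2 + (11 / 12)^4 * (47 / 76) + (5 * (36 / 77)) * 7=6101281954672357 / 849429504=7182799.66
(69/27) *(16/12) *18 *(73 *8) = 107456/3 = 35818.67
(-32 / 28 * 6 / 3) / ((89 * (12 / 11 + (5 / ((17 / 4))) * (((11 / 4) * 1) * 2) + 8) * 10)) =-748 / 4532325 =-0.00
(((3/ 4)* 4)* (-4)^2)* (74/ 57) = 1184/ 19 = 62.32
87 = 87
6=6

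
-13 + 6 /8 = -49 /4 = -12.25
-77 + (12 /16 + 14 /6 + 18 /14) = -6101 /84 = -72.63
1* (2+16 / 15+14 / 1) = 17.07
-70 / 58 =-35 / 29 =-1.21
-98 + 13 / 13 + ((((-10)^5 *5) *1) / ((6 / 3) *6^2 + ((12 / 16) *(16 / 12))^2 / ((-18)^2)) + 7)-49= -165242731 / 23329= -7083.15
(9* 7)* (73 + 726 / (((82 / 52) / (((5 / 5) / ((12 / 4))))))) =584955 / 41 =14267.20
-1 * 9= -9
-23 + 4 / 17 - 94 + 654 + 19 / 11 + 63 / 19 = 542.28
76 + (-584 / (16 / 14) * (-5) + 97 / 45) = 118492 / 45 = 2633.16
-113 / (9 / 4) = -452 / 9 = -50.22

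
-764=-764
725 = 725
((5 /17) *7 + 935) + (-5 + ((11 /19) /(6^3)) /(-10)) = 650278613 /697680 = 932.06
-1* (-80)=80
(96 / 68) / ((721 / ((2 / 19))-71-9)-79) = 48 / 227477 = 0.00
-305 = -305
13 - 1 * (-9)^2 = -68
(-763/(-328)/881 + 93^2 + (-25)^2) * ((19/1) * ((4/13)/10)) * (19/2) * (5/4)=967440288195/15026336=64382.98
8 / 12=2 / 3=0.67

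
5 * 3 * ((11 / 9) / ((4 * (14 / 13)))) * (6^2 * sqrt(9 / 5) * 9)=11583 * sqrt(5) / 14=1850.03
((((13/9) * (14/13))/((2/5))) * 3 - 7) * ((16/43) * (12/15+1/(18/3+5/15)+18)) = 32.92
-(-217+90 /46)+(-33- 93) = 2048 /23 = 89.04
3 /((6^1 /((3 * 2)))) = 3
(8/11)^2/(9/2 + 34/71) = 9088/85547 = 0.11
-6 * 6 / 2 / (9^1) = -2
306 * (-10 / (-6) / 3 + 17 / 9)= 748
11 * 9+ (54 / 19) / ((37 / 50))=72297 / 703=102.84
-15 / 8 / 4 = -15 / 32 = -0.47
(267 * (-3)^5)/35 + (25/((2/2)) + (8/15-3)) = -192277/105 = -1831.21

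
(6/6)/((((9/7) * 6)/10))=35/27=1.30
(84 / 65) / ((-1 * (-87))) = 0.01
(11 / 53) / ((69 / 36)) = 132 / 1219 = 0.11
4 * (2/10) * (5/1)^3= 100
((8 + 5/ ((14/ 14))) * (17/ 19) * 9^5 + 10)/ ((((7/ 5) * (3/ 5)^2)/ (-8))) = -10902271.51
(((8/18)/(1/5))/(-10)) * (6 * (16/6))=-32/9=-3.56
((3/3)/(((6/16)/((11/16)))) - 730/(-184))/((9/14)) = 11207/1242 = 9.02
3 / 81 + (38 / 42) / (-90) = 0.03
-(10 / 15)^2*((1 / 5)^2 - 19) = 632 / 75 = 8.43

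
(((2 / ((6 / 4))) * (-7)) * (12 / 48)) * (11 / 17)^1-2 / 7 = -1.80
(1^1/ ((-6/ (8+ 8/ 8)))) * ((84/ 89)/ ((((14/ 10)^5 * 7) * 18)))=-3125/ 1495823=-0.00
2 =2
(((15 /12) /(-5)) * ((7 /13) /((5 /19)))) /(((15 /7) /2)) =-931 /1950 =-0.48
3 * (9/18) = 3/2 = 1.50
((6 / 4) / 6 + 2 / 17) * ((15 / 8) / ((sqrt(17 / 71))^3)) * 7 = 41.19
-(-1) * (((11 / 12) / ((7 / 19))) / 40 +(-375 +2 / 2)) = -1256431 / 3360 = -373.94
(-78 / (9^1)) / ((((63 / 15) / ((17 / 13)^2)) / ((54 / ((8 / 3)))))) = -71.46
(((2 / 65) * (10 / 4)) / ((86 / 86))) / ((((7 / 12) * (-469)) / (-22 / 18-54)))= 284 / 18291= 0.02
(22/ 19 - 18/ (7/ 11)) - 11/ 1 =-5071/ 133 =-38.13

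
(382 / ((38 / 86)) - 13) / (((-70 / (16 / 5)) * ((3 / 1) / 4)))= -172576 / 3325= -51.90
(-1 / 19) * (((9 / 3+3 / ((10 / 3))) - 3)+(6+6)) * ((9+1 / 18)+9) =-2795 / 228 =-12.26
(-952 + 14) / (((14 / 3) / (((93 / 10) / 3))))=-6231 / 10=-623.10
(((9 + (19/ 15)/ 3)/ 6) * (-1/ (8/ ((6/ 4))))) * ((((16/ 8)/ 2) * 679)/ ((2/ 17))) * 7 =-4282453/ 360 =-11895.70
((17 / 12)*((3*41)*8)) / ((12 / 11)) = 7667 / 6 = 1277.83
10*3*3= 90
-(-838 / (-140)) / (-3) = 419 / 210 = 2.00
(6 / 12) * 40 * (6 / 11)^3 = 4320 / 1331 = 3.25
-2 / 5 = -0.40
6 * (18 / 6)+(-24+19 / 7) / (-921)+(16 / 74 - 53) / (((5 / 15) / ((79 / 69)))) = -895806344 / 5486397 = -163.28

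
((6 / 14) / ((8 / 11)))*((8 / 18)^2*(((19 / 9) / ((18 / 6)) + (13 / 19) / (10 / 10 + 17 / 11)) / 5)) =153659 / 6786990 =0.02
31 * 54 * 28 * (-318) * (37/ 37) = -14905296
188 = 188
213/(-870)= -71/290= -0.24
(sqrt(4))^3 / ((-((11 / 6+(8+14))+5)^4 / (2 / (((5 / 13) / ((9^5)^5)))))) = -193522324746117318649618482432 / 4478725205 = -43209242784100954604.03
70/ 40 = 1.75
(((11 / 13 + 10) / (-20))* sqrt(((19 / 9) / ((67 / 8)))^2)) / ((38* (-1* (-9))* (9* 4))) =-0.00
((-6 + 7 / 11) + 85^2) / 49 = 147.34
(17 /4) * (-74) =-629 /2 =-314.50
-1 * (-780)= 780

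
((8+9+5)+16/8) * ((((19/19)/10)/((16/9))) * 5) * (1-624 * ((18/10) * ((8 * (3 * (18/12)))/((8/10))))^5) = -58745343588021/4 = -14686335897005.25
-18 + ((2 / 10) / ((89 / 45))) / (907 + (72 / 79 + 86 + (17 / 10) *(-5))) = -249421968 / 13856855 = -18.00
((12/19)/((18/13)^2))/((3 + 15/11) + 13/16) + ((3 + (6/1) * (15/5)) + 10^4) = 4683273947/467343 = 10021.06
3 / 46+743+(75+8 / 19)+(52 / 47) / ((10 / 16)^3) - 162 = 3394162251 / 5134750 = 661.02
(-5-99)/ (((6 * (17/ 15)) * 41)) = -260/ 697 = -0.37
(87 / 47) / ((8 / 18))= 783 / 188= 4.16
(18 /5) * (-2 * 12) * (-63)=27216 /5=5443.20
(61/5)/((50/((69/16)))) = 4209/4000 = 1.05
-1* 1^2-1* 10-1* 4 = -15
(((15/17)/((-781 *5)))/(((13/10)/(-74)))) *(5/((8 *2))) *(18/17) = 0.00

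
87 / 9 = 9.67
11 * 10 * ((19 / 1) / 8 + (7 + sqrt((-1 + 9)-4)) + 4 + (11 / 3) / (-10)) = 19811 / 12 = 1650.92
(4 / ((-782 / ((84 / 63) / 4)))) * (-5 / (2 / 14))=70 / 1173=0.06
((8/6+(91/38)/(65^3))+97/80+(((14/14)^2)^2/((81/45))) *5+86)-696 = -34949085421/57798000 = -604.68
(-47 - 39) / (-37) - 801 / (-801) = 123 / 37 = 3.32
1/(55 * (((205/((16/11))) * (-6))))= -8/372075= -0.00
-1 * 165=-165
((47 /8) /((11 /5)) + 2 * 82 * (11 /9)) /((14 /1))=22981 /1584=14.51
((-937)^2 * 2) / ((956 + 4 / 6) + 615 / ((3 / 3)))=5267814 / 4715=1117.25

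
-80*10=-800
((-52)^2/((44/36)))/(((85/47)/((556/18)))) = 35330464/935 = 37786.59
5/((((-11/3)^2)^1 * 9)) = 5/121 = 0.04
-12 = -12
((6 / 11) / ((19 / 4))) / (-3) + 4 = 828 / 209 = 3.96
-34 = -34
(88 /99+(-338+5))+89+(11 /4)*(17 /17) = -8653 /36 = -240.36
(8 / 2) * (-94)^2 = 35344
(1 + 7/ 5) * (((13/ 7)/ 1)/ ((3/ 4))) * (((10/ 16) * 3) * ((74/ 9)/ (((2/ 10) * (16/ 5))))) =12025/ 84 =143.15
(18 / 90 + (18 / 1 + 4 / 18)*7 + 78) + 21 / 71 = 658334 / 3195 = 206.05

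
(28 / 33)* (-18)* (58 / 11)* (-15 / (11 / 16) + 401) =-40642224 / 1331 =-30535.10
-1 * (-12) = 12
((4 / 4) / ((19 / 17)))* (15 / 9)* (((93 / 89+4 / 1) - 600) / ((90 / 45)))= -4500835 / 10146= -443.61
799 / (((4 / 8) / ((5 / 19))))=7990 / 19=420.53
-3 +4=1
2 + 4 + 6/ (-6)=5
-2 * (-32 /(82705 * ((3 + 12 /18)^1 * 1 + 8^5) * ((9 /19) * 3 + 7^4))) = 0.00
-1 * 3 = -3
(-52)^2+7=2711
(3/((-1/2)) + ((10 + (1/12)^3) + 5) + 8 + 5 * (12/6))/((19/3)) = 46657/10944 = 4.26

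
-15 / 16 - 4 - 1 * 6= -175 / 16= -10.94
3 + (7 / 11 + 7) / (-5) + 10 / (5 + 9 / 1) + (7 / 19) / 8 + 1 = 189199 / 58520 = 3.23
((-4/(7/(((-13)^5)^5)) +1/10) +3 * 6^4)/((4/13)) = 3669333207730744666335988178531/280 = 13104761456181230951199960000.00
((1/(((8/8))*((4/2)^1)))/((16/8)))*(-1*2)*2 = -1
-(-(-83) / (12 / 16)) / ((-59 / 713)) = 236716 / 177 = 1337.38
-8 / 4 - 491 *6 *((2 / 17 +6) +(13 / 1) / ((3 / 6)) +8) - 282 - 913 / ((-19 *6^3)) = -8265440479 / 69768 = -118470.37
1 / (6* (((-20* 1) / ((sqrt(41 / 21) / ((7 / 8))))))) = -sqrt(861) / 2205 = -0.01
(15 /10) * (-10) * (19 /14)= -285 /14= -20.36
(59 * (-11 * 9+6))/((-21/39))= 10190.14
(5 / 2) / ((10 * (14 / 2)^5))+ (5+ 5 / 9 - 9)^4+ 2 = 62968642165 / 441082908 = 142.76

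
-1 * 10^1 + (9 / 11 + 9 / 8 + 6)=-181 / 88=-2.06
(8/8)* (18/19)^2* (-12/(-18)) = 216/361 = 0.60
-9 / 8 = -1.12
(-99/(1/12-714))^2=1411344/73393489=0.02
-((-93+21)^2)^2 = -26873856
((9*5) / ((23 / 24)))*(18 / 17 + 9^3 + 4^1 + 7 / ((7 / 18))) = 13807800 / 391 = 35314.07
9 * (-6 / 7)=-54 / 7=-7.71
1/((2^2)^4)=1/256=0.00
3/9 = 1/3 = 0.33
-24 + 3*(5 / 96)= -23.84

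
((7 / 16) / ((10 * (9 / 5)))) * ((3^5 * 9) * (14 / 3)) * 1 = 3969 / 16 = 248.06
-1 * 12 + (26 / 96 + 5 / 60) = -559 / 48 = -11.65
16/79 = 0.20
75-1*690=-615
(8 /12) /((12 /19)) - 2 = -17 /18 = -0.94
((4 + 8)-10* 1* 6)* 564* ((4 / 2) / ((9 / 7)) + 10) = -312832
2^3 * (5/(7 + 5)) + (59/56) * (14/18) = 299/72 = 4.15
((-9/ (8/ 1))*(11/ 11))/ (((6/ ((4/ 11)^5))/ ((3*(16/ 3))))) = -3072/ 161051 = -0.02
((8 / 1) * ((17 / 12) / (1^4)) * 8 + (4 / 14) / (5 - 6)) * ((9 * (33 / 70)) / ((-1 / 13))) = -4985.16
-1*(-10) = 10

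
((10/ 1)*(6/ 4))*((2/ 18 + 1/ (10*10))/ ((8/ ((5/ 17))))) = 109/ 1632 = 0.07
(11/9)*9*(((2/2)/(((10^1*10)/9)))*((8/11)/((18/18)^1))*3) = 54/25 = 2.16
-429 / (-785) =0.55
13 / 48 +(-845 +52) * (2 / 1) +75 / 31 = -2355965 / 1488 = -1583.31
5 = 5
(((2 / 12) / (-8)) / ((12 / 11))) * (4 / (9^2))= -11 / 11664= -0.00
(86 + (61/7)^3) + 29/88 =22580099/30184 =748.08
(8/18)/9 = 4/81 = 0.05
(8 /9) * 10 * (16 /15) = 256 /27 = 9.48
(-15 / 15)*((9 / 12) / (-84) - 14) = 1569 / 112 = 14.01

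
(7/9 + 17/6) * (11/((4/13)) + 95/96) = 229255/1728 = 132.67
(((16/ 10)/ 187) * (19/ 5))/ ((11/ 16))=2432/ 51425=0.05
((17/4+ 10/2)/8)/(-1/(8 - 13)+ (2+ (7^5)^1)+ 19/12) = 555/8069176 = 0.00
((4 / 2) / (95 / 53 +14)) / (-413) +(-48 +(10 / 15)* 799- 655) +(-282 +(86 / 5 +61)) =-646654454 / 1728405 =-374.13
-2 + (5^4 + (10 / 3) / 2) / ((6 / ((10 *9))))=9398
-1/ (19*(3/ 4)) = -4/ 57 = -0.07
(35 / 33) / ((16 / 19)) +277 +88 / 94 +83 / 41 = 286129007 / 1017456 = 281.22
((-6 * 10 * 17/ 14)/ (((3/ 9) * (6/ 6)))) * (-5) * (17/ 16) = 65025/ 56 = 1161.16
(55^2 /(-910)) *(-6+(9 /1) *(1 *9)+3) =-1815 /7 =-259.29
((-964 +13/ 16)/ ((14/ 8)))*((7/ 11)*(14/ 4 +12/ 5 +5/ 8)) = -365661/ 160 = -2285.38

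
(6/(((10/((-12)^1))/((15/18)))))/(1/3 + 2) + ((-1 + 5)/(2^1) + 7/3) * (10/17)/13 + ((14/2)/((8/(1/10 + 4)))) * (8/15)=-2749/5950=-0.46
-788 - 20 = -808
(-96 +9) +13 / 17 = -1466 / 17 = -86.24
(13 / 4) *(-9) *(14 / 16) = -819 / 32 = -25.59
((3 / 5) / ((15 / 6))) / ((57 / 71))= 142 / 475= 0.30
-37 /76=-0.49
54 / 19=2.84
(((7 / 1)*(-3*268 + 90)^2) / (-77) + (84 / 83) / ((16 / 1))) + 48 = -169076745 / 3652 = -46297.03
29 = 29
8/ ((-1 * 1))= -8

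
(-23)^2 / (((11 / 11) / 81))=42849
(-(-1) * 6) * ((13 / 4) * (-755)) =-29445 / 2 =-14722.50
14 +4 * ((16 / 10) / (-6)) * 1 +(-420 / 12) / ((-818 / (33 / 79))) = 12553993 / 969330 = 12.95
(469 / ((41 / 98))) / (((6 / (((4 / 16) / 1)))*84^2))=469 / 70848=0.01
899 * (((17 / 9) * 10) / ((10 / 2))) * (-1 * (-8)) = 244528 / 9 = 27169.78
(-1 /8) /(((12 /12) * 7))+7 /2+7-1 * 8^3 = -28085 /56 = -501.52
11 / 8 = 1.38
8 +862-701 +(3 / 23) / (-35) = 136042 / 805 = 169.00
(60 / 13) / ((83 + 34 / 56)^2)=47040 / 71243653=0.00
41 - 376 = -335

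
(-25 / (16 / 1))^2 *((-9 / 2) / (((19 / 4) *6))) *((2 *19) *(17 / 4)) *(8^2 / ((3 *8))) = -10625 / 64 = -166.02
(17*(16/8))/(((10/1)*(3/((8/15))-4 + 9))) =8/25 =0.32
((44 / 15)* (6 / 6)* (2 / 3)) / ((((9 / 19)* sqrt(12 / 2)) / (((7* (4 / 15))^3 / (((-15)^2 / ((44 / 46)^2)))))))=8882306048* sqrt(6) / 488076890625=0.04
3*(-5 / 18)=-5 / 6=-0.83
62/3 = 20.67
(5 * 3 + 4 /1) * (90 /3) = 570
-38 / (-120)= 19 / 60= 0.32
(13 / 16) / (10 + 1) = 0.07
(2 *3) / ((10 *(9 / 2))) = 2 / 15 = 0.13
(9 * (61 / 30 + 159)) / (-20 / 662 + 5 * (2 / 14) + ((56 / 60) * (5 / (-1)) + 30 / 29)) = -2921484447 / 5942770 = -491.60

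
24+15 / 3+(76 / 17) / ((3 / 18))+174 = 3907 / 17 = 229.82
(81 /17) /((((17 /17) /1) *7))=81 /119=0.68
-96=-96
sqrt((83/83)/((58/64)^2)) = 32/29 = 1.10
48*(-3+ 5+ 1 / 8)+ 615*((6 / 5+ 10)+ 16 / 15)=7646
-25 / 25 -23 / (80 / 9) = -287 / 80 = -3.59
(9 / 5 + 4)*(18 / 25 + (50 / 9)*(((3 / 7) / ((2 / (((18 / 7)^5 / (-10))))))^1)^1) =-73.45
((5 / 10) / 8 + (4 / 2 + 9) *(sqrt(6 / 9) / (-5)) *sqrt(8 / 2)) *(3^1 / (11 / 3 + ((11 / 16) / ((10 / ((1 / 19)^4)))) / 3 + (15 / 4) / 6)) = 11728890 / 268461271 - 275237952 *sqrt(6) / 268461271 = -2.47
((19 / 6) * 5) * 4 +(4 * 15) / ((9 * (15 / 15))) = 70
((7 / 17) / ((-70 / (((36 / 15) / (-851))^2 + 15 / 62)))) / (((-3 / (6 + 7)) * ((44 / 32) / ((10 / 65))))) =362112404 / 524774149625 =0.00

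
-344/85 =-4.05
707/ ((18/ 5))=3535/ 18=196.39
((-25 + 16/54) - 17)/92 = -563/1242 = -0.45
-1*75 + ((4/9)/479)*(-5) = -323345/4311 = -75.00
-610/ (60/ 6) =-61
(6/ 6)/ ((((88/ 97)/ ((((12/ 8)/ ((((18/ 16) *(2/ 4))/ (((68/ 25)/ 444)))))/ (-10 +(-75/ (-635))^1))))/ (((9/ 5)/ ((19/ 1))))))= -209423/ 1213114375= -0.00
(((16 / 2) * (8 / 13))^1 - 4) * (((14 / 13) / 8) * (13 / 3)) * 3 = 21 / 13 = 1.62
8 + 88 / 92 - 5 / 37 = 7507 / 851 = 8.82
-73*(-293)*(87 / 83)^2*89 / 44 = 14408507349 / 303116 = 47534.63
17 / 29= 0.59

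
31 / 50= 0.62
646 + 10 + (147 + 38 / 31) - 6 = 798.23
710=710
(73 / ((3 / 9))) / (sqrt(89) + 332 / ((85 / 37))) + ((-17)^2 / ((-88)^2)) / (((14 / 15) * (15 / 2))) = 1130816873149 / 740449893568 - 1582275 * sqrt(89) / 150253631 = 1.43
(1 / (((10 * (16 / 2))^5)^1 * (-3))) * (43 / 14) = -43 / 137625600000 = -0.00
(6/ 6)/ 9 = 1/ 9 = 0.11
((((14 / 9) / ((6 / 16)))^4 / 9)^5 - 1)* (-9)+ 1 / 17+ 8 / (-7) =-11479088519000228703475982465896654333444082 / 33097278343799527839617007371579559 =-346828775.46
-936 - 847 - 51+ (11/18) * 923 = -22859/18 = -1269.94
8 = 8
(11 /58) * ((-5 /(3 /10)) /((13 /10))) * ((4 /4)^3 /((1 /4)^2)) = -44000 /1131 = -38.90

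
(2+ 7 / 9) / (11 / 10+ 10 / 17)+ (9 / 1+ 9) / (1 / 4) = 190226 / 2583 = 73.65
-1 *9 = -9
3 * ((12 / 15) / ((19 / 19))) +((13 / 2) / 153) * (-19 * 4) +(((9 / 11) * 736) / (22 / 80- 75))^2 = 53020536065606 / 826986910365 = 64.11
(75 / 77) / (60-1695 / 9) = -45 / 5929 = -0.01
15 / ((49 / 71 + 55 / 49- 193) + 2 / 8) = -13916 / 177139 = -0.08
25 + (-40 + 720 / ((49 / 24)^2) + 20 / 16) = 1526825 / 9604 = 158.98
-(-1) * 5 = 5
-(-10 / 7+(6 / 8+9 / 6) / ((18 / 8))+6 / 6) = -4 / 7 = -0.57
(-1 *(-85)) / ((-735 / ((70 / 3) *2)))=-340 / 63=-5.40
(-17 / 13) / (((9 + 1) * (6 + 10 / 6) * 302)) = -51 / 902980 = -0.00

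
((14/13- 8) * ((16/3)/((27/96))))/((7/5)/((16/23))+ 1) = -409600/9399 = -43.58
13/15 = 0.87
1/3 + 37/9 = 40/9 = 4.44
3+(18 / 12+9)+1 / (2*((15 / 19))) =212 / 15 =14.13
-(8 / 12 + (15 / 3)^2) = -77 / 3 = -25.67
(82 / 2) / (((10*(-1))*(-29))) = 41 / 290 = 0.14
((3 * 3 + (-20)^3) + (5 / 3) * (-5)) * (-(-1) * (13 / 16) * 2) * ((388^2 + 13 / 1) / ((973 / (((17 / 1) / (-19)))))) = 399243890903 / 221844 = 1799660.53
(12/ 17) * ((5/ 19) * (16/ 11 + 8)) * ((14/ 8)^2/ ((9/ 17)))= 6370/ 627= 10.16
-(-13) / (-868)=-13 / 868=-0.01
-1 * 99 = -99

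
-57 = -57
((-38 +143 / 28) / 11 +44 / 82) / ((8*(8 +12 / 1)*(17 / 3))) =-18591 / 6869632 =-0.00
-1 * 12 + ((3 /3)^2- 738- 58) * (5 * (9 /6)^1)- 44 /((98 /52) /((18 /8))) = -590649 /98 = -6027.03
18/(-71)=-18/71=-0.25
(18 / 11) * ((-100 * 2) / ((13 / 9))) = -32400 / 143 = -226.57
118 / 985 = 0.12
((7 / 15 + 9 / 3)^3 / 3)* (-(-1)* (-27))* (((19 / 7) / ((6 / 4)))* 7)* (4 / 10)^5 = -170979328 / 3515625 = -48.63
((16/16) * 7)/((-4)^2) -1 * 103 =-1641/16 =-102.56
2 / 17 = 0.12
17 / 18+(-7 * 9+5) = -1027 / 18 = -57.06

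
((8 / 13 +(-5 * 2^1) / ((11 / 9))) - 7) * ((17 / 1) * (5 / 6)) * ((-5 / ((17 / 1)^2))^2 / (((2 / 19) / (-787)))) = 3893387375 / 8430708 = 461.81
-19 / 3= -6.33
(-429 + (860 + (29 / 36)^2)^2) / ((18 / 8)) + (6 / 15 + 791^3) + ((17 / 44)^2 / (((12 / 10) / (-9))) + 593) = 1132312983407798567 / 2286377280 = 495243279.98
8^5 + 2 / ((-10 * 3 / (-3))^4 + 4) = 32768.00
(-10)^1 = -10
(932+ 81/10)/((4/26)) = 122213/20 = 6110.65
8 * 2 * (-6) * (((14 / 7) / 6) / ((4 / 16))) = -128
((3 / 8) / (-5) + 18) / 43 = 717 / 1720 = 0.42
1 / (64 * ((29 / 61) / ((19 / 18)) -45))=-1159 / 3304512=-0.00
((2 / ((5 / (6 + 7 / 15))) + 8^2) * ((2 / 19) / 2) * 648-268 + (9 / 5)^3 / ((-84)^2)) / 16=125.18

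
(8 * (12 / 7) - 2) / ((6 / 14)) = 82 / 3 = 27.33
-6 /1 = -6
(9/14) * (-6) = -27/7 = -3.86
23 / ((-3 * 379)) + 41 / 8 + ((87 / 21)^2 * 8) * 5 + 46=328767041 / 445704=737.64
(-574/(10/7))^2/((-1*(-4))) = 4036081/100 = 40360.81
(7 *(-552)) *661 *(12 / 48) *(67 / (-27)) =14260414 / 9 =1584490.44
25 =25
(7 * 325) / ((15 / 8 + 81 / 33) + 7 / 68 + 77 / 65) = 221221000 / 546207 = 405.01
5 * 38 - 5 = 185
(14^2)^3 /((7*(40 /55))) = 1479016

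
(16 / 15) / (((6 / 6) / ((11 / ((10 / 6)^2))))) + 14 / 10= 703 / 125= 5.62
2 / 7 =0.29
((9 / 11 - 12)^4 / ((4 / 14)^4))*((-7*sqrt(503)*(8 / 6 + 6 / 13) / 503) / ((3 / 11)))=-14960158015005*sqrt(503) / 69627272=-4818820.99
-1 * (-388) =388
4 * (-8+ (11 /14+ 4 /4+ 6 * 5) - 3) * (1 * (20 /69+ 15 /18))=15035 /161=93.39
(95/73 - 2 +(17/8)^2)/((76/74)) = 659821/177536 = 3.72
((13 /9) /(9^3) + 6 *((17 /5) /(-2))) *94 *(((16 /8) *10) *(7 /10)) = -440262536 /32805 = -13420.59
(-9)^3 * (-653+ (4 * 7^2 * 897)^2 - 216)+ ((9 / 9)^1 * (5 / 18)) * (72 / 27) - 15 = -608398744363810 / 27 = -22533286828289.26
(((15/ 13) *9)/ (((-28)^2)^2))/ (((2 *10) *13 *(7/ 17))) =459/ 2908552192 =0.00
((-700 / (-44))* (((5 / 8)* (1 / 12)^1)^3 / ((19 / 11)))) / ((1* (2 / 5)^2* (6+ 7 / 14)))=546875 / 437059584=0.00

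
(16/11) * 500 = 8000/11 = 727.27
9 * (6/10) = 5.40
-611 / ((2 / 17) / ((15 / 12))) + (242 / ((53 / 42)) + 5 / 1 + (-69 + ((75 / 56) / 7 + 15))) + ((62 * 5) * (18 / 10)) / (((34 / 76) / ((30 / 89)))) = -46589042327 / 7858522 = -5928.47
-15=-15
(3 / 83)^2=9 / 6889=0.00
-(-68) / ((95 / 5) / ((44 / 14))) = 1496 / 133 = 11.25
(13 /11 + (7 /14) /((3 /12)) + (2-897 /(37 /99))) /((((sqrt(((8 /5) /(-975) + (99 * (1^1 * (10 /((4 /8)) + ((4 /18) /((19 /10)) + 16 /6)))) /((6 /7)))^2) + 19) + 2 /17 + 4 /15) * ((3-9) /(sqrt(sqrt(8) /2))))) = 1982977750 * 2^(1 /4) /13169636403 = 0.18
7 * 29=203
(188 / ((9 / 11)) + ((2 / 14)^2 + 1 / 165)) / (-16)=-2786951 / 194040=-14.36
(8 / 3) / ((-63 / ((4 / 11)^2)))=-128 / 22869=-0.01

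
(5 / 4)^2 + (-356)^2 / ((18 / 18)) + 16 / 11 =22306067 / 176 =126739.02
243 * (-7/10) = -1701/10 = -170.10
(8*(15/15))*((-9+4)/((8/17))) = -85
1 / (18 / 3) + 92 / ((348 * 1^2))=25 / 58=0.43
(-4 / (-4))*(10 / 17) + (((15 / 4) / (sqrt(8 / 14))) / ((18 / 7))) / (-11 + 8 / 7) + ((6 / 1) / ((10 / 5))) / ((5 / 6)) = 356 / 85 - 245*sqrt(7) / 3312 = 3.99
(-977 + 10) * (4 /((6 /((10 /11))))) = -586.06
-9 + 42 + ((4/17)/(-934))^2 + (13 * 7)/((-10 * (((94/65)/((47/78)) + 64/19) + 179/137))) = 368111703488681/11607311154802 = 31.71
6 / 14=3 / 7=0.43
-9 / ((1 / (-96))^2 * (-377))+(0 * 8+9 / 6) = 167019 / 754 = 221.51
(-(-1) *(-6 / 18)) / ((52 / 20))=-5 / 39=-0.13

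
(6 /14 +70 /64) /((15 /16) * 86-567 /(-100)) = 775 /43932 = 0.02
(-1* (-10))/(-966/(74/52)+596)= -185/1532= -0.12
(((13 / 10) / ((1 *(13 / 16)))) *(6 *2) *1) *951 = 91296 / 5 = 18259.20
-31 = -31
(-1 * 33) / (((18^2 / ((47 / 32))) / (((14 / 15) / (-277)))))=0.00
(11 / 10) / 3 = 11 / 30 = 0.37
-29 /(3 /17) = -493 /3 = -164.33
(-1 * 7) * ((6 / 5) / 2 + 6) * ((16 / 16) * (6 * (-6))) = 8316 / 5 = 1663.20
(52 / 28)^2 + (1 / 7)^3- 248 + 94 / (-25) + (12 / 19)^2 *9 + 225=-61038787 / 3095575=-19.72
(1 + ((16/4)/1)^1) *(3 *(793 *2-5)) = 23715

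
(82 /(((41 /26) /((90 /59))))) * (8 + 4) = 56160 /59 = 951.86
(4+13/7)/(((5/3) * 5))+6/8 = 1017/700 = 1.45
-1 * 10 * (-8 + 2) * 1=60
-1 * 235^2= -55225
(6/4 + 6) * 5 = 75/2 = 37.50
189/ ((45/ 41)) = 861/ 5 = 172.20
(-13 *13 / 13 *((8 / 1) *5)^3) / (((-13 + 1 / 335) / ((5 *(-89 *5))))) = -310076000000 / 2177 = -142432705.56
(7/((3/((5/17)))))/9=35/459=0.08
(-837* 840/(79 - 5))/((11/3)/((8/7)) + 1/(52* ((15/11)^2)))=-8226036000/2786729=-2951.86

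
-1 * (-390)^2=-152100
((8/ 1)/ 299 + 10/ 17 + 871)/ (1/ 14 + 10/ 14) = 1109.33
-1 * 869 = -869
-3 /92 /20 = -3 /1840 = -0.00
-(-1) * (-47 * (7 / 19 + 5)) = -4794 / 19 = -252.32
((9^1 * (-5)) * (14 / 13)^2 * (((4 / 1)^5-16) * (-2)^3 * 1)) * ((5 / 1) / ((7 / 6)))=304819200 / 169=1803663.91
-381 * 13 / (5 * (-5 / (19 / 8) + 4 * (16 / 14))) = -658749 / 1640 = -401.68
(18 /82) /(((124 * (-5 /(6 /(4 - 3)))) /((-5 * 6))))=81 /1271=0.06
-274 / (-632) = 137 / 316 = 0.43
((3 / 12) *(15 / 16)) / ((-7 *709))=-15 / 317632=-0.00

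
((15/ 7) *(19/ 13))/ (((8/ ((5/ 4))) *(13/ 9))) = 12825/ 37856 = 0.34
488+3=491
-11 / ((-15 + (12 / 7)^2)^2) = -26411 / 349281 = -0.08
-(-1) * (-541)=-541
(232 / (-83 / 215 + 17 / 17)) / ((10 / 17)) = 21199 / 33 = 642.39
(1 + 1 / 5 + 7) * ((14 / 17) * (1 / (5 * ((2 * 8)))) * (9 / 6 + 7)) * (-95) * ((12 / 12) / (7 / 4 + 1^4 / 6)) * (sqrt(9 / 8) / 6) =-16359 * sqrt(2) / 3680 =-6.29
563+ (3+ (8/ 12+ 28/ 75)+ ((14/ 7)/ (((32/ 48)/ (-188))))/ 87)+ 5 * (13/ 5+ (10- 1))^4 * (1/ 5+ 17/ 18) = 16992627676/ 163125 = 104169.37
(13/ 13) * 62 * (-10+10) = 0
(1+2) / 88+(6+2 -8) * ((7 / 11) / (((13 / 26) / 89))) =3 / 88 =0.03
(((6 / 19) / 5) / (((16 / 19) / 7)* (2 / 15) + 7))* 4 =0.04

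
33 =33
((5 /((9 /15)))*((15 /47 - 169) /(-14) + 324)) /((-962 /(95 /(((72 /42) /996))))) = -10897070000 /67821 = -160673.98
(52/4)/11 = 13/11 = 1.18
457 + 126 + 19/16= 9347/16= 584.19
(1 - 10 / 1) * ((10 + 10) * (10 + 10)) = -3600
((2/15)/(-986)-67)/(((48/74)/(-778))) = 3565621069/44370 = 80361.08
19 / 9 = 2.11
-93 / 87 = -31 / 29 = -1.07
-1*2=-2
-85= -85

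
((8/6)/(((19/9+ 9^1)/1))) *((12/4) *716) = 6444/25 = 257.76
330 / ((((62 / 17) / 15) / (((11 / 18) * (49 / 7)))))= 359975 / 62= 5806.05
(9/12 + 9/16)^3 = 9261/4096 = 2.26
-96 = -96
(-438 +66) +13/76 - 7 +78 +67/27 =-612209/2052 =-298.35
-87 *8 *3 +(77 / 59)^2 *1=-7262399 / 3481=-2086.30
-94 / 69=-1.36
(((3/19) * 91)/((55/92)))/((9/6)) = 16744/1045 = 16.02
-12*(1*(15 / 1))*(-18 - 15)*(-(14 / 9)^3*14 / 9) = -8451520 / 243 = -34779.92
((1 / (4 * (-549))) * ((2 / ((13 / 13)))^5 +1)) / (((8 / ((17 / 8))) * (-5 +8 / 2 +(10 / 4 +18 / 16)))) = -0.00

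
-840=-840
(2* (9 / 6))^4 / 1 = 81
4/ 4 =1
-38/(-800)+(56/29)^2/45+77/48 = 2625733/1513800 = 1.73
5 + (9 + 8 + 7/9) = 22.78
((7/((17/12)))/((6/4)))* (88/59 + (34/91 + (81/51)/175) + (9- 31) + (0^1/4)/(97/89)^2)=-367387928/5541575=-66.30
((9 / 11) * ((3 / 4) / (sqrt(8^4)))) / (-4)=-27 / 11264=-0.00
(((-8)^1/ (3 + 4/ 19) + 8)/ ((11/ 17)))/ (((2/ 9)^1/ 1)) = 25704/ 671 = 38.31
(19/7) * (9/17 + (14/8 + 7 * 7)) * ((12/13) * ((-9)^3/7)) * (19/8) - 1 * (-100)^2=-3619330909/86632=-41778.22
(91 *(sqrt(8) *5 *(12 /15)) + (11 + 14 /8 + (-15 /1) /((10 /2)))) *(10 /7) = 195 /14 + 1040 *sqrt(2) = 1484.71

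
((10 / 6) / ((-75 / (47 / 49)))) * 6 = -94 / 735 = -0.13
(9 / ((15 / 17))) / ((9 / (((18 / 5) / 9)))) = 34 / 75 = 0.45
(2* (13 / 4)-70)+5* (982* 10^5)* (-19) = -18658000127 / 2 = -9329000063.50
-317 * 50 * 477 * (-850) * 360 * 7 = 16194483900000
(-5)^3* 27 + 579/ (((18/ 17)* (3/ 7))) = -37783/ 18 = -2099.06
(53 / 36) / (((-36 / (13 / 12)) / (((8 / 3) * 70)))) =-24115 / 2916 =-8.27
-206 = -206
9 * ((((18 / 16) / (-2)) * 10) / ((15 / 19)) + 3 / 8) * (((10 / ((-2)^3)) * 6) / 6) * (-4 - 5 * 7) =-2961.56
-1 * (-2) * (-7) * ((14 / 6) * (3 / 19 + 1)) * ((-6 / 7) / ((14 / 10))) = 440 / 19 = 23.16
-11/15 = -0.73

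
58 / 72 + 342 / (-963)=1735 / 3852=0.45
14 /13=1.08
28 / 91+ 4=56 / 13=4.31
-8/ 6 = -4/ 3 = -1.33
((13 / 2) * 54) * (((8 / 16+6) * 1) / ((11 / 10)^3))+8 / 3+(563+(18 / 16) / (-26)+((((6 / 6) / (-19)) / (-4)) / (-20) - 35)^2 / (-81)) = 2264.62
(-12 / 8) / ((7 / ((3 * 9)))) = -81 / 14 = -5.79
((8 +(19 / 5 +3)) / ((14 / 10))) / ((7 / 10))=740 / 49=15.10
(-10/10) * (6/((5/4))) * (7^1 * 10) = -336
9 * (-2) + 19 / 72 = -1277 / 72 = -17.74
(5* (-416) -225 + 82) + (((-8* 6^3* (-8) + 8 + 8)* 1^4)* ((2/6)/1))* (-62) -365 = -865844/3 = -288614.67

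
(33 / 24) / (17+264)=11 / 2248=0.00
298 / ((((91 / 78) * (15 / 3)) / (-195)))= -69732 / 7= -9961.71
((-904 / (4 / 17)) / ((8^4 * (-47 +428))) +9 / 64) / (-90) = -107807 / 70225920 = -0.00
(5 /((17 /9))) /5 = 9 /17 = 0.53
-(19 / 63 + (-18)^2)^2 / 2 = -417425761 / 7938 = -52585.76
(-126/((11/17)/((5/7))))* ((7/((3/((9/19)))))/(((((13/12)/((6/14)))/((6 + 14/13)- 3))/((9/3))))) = -26273160/35321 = -743.84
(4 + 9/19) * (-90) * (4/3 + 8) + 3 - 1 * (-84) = -69747/19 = -3670.89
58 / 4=29 / 2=14.50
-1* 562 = -562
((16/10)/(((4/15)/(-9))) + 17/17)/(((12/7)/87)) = -10759/4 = -2689.75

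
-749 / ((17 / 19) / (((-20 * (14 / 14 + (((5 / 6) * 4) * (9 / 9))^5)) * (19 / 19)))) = 28531162660 / 4131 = 6906599.53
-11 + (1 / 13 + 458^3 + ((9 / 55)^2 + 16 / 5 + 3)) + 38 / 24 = 45336333803791 / 471900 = 96071908.89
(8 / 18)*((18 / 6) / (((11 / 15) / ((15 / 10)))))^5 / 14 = 4982259375 / 18037712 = 276.21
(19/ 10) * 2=19/ 5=3.80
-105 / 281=-0.37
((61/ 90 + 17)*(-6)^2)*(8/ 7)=25456/ 35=727.31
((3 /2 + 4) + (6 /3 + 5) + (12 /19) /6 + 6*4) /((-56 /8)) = -5.23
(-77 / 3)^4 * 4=1735952.64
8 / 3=2.67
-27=-27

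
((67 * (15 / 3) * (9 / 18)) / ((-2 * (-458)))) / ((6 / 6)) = 335 / 1832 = 0.18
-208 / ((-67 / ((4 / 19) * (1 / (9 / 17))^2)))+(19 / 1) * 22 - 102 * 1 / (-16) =351992219 / 824904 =426.71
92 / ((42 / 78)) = 1196 / 7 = 170.86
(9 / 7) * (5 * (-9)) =-405 / 7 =-57.86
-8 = -8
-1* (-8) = 8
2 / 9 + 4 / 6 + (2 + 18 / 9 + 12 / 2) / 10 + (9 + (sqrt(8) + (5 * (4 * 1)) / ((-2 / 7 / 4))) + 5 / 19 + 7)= -259.02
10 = 10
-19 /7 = -2.71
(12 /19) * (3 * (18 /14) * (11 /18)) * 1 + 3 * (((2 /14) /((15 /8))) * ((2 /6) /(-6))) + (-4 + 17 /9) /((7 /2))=5224 /5985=0.87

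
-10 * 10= -100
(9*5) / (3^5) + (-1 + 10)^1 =248 / 27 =9.19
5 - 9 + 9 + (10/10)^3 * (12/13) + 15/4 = 503/52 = 9.67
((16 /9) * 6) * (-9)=-96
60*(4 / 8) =30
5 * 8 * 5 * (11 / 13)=2200 / 13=169.23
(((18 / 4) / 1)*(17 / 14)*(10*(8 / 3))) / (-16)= -255 / 28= -9.11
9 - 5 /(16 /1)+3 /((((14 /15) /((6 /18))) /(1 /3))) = 1013 /112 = 9.04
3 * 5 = 15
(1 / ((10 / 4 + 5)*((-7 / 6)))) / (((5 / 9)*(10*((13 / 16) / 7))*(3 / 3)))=-288 / 1625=-0.18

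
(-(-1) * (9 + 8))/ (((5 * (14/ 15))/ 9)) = 459/ 14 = 32.79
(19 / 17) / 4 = 19 / 68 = 0.28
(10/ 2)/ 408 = 5/ 408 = 0.01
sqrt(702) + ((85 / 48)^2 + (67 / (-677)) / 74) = 29.63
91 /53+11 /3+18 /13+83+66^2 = 9189403 /2067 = 4445.77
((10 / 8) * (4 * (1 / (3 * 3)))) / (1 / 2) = 10 / 9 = 1.11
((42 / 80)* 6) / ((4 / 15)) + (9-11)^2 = 15.81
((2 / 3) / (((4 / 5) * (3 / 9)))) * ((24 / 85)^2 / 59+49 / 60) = 2.05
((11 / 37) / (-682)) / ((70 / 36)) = -9 / 40145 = -0.00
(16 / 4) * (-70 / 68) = -70 / 17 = -4.12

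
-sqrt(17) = -4.12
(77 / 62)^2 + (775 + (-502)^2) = 971688405 / 3844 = 252780.54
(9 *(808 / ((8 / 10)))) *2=18180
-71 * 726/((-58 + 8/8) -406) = 51546/463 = 111.33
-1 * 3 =-3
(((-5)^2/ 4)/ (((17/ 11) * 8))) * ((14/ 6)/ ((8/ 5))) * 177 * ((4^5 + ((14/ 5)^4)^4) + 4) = 2473788657561280377087/ 1328125000000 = 1862617342.16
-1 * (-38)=38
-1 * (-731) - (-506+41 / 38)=46965 / 38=1235.92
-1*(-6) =6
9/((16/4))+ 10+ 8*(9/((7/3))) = 1207/28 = 43.11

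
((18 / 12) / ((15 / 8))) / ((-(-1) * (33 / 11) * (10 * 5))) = 2 / 375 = 0.01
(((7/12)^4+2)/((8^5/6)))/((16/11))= 0.00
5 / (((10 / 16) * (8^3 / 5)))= 5 / 64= 0.08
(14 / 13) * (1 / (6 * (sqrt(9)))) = 7 / 117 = 0.06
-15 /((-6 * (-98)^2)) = 5 /19208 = 0.00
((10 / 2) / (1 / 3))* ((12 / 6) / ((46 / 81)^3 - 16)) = -1594323 / 840572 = -1.90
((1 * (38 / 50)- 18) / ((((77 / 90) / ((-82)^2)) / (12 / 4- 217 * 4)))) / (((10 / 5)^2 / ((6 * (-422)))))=-5712514207128 / 77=-74188496196.47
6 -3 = 3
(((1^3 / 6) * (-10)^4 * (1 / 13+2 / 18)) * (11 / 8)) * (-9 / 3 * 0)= 0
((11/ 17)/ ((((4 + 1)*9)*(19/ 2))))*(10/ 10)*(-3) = -22/ 4845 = -0.00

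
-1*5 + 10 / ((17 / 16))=75 / 17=4.41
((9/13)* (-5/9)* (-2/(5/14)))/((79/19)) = 532/1027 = 0.52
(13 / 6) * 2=13 / 3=4.33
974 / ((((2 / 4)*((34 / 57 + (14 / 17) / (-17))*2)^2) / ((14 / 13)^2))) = 6475457213127 / 3443577124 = 1880.44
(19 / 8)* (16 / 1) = 38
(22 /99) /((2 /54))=6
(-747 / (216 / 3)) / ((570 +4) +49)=-83 / 4984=-0.02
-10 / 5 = -2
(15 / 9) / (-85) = -1 / 51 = -0.02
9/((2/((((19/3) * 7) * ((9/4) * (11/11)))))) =3591/8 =448.88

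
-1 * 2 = -2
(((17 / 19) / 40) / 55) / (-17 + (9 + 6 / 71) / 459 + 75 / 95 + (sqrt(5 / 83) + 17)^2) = 71649517769372871 / 48027420584128559087800 - 53781027486057*sqrt(415) / 24013710292064279543900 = 0.00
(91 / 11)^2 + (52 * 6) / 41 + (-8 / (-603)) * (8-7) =227535307 / 2991483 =76.06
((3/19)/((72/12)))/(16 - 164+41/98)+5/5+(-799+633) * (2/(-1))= 91507352/274797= 333.00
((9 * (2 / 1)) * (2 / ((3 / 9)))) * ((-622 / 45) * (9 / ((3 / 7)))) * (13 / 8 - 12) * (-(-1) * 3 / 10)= 4878657 / 50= 97573.14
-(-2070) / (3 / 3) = 2070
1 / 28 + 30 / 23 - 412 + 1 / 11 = -2908471 / 7084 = -410.57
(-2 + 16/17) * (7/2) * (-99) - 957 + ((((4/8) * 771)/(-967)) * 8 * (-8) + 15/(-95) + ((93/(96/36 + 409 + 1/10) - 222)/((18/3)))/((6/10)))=-7250209038803/11575045119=-626.37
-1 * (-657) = 657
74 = 74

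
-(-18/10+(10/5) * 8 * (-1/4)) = 29/5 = 5.80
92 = 92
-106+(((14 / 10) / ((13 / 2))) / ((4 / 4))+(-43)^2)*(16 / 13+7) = 12771723 / 845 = 15114.47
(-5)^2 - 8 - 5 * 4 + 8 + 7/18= 97/18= 5.39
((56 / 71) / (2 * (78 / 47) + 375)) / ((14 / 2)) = 376 / 1262451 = 0.00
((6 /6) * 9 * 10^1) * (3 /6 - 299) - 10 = -26875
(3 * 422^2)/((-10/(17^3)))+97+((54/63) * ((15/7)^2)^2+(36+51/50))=-220573265875453/840350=-262477855.51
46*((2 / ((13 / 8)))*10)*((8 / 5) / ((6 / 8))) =47104 / 39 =1207.79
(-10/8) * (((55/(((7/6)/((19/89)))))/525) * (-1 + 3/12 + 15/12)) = -209/17444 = -0.01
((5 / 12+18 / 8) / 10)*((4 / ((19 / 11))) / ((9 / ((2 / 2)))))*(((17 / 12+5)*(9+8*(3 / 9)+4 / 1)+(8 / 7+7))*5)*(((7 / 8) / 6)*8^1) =602470 / 13851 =43.50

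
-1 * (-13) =13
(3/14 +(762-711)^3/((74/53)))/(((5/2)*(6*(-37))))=-171.18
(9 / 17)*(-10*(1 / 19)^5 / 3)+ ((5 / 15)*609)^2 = 1734638582717 / 42093683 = 41209.00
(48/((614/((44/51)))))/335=352/1748365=0.00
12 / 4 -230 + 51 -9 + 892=707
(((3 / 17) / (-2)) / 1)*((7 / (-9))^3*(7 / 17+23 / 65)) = 16121 / 507195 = 0.03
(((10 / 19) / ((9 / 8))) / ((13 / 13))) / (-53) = -80 / 9063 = -0.01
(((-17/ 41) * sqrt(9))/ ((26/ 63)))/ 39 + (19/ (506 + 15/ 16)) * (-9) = -46602369/ 112402238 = -0.41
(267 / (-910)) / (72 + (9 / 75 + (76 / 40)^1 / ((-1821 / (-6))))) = -810345 / 199201912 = -0.00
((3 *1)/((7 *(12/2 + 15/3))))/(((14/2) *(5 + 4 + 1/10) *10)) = 3/49049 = 0.00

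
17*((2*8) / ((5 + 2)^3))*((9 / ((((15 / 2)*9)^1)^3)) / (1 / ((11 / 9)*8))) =191488 / 843908625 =0.00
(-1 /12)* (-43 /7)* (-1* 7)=-43 /12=-3.58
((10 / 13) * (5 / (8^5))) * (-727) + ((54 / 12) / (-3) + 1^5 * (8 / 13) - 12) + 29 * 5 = 28121345 / 212992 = 132.03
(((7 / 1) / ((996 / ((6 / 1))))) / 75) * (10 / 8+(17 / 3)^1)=7 / 1800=0.00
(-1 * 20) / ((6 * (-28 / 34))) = 85 / 21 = 4.05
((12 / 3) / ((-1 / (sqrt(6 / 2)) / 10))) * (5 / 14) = -100 * sqrt(3) / 7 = -24.74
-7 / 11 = -0.64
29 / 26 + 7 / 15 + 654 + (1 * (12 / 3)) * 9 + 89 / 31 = 8395937 / 12090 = 694.45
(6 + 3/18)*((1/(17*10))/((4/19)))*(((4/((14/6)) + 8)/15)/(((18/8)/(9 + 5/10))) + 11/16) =36372517/61689600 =0.59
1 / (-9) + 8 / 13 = 59 / 117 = 0.50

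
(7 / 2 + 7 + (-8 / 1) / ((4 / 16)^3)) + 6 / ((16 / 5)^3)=-1026697 / 2048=-501.32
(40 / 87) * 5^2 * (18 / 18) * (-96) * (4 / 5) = -882.76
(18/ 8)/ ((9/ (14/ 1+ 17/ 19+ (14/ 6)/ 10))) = 8623/ 2280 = 3.78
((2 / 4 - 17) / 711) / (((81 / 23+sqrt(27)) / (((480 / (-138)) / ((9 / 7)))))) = 0.01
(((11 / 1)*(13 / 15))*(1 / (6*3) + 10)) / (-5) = -25883 / 1350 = -19.17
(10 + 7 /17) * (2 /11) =354 /187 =1.89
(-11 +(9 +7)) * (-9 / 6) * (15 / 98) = -225 / 196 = -1.15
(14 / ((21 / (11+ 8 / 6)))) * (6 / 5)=148 / 15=9.87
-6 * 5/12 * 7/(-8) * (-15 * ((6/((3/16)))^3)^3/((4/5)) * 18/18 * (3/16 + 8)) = -11815455031296000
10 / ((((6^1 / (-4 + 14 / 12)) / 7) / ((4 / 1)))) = -1190 / 9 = -132.22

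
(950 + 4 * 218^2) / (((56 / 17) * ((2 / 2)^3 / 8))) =3247782 / 7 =463968.86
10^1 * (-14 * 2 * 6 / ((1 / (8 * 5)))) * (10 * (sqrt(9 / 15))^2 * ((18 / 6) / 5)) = -241920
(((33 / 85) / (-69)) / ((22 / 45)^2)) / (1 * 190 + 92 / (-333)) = -134865 / 1086914312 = -0.00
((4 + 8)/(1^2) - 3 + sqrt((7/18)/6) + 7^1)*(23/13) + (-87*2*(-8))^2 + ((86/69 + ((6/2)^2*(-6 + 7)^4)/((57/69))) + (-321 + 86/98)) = 23*sqrt(21)/234 + 1617923212631/835107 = 1937384.78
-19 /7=-2.71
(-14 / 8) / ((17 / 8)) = -0.82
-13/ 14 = -0.93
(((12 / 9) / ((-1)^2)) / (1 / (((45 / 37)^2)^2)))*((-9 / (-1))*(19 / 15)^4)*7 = 886704084 / 1874161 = 473.12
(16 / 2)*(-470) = -3760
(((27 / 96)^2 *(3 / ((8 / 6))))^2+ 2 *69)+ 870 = 16911965169 / 16777216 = 1008.03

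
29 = 29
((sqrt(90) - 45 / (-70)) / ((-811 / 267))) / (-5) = 2403 / 56770 +801*sqrt(10) / 4055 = 0.67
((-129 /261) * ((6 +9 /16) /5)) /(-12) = 301 /5568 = 0.05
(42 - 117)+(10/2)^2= -50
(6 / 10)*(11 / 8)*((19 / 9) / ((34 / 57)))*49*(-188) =-9145213 / 340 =-26897.69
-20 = -20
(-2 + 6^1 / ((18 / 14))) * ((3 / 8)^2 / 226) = 3 / 1808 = 0.00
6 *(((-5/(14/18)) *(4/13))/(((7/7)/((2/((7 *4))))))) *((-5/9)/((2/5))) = 750/637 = 1.18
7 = 7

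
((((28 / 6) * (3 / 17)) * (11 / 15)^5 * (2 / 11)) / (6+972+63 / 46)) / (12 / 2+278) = 4714402 / 41292197971875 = 0.00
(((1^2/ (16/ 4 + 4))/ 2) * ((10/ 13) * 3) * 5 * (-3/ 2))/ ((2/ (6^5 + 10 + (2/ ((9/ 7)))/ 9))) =-1970875/ 468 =-4211.27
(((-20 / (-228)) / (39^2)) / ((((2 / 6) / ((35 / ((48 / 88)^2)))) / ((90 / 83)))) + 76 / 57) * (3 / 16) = 0.25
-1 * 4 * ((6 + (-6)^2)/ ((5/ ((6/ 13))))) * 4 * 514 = -2072448/ 65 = -31883.82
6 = 6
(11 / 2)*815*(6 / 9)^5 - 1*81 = 123757 / 243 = 509.29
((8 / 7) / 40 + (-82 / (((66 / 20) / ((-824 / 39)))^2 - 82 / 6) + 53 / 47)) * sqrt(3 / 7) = 32761461193686 * sqrt(21) / 31998256156895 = 4.69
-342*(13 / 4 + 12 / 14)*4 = -39330 / 7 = -5618.57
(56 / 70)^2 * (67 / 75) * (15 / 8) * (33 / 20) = 2211 / 1250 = 1.77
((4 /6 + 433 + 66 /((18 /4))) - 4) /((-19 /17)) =-397.56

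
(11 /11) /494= 1 /494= 0.00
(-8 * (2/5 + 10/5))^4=135895.45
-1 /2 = -0.50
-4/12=-1/3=-0.33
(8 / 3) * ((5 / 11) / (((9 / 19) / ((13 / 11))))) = 9880 / 3267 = 3.02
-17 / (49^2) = -17 / 2401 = -0.01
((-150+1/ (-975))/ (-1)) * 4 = 600.00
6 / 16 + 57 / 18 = 85 / 24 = 3.54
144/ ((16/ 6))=54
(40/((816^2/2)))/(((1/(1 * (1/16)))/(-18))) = -5/36992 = -0.00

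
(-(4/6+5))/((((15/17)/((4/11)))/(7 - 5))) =-2312/495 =-4.67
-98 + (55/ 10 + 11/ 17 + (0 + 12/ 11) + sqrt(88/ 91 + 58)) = -33945/ 374 + sqrt(488306)/ 91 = -83.08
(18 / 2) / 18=1 / 2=0.50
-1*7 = -7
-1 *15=-15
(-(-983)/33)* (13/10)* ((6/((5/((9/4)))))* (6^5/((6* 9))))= 4140396/275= 15055.99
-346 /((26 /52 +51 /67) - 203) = 46364 /27033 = 1.72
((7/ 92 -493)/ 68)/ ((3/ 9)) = -136047/ 6256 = -21.75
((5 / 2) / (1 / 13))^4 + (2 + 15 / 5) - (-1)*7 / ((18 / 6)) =53552227 / 48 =1115671.40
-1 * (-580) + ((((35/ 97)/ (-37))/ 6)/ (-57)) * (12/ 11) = 1305175810/ 2250303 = 580.00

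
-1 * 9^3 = -729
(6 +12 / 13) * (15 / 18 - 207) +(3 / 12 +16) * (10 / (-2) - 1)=-39645 / 26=-1524.81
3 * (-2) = -6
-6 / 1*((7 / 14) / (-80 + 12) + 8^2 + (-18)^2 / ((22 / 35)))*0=0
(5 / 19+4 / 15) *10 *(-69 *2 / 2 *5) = -34730 / 19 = -1827.89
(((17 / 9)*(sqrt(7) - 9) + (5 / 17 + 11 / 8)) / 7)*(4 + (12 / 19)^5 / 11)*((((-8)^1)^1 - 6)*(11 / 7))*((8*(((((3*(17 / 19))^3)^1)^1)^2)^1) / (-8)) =-58915512231176161485 / 815431812287533 + 7258868333518746888*sqrt(7) / 815431812287533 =-48698.56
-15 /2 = -7.50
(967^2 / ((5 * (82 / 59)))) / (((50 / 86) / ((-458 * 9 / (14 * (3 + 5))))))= -4889353154373 / 574000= -8518036.85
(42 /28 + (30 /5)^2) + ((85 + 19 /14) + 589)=4990 /7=712.86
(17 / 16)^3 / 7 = 0.17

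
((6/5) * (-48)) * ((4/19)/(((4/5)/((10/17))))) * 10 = -28800/323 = -89.16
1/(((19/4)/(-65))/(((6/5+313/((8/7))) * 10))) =-715195/19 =-37641.84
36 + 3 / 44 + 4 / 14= 11197 / 308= 36.35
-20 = -20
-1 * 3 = -3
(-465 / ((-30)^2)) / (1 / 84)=-217 / 5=-43.40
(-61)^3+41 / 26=-5901465 / 26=-226979.42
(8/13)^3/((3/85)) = 43520/6591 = 6.60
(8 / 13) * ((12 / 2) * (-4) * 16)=-3072 / 13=-236.31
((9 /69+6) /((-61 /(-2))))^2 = 79524 /1968409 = 0.04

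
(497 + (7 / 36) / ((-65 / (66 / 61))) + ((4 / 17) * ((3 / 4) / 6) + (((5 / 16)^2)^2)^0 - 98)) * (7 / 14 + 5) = 889804223 / 404430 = 2200.14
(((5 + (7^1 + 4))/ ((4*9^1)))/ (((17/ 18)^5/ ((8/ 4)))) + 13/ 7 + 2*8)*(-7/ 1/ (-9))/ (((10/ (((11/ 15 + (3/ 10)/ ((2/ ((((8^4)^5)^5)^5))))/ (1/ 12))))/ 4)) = 119475167593387847728270136962887502714285819401111577567406569143668772751823194080053975904734407843275861700649212259303763683499348980453255744517869377532546124058287188268895007503262302317233331055424244913307870264560837968504829578160612445425324288772439413607175237593472362711860378789201651182054555007736645933122079305380455482906608765844353733582542067980594150145614665215051495423017382717972015038914117870344151592811659188965796271670014072/ 319467825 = 373981848073081687422732300000000000000000000000000000000000000000000000000000000000000000000000000000000000000000000000000000000000000000000000000000000000000000000000000000000000000000000000000000000000000000000000000000000000000000000000000000000000000000000000000000000000000000000000000000000000000000000000000000000000000000000000000000000000000000000000000000000000000000000000000000000000000000000000000000000000000000000000000000000000000000000.00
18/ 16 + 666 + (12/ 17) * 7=91401/ 136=672.07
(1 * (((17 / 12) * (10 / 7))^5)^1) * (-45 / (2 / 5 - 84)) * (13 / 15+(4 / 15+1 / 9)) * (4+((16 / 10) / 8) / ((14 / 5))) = 22185265625 / 239600592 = 92.59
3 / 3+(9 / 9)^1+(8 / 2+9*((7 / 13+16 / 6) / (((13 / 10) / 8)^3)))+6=192342732 / 28561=6734.45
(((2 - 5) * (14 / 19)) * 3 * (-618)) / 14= 5562 / 19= 292.74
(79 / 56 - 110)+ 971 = 48295 / 56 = 862.41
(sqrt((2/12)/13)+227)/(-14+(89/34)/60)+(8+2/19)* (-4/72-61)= -2488488113/4868541-340* sqrt(78)/370123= -511.14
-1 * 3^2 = -9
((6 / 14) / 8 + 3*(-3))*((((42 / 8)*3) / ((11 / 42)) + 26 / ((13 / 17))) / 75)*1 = -345857 / 30800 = -11.23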